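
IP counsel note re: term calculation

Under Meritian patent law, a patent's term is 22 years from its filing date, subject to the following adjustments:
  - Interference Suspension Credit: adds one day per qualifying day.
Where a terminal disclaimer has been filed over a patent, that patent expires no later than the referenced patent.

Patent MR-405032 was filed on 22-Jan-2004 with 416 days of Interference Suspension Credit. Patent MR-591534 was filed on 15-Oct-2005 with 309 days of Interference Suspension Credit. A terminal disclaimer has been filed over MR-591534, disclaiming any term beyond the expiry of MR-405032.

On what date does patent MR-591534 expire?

2027-03-14

Natural term of MR-591534:
  Base: filing + 22 years → 15 October 2027.
  Interference Suspension Credit: +309 days → 19 August 2028.
Expiry of referenced patent MR-405032:
  Base: filing + 22 years → 22 January 2026.
  Interference Suspension Credit: +416 days → 14 March 2027.
Terminal disclaimer: MR-591534 expires on the earlier of 19 August 2028 and 14 March 2027.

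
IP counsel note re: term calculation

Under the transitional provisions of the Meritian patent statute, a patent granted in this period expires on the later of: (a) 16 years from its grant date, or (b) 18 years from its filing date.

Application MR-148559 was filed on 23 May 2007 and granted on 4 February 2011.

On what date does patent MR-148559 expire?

2027-02-04

(a) grant + 16 years → 4 February 2027.
(b) filing + 18 years → 23 May 2025.
Later of the two: 4 February 2027.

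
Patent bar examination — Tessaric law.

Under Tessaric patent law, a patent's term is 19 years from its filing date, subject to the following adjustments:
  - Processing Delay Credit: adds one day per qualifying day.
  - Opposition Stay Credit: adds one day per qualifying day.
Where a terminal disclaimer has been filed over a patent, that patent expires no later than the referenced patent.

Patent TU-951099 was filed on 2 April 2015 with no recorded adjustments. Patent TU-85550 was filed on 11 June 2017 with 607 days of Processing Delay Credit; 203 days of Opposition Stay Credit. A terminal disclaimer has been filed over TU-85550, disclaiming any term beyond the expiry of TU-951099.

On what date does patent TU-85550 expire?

2034-04-02

Natural term of TU-85550:
  Base: filing + 19 years → 11 June 2036.
  Processing Delay Credit: +607 days → 8 February 2038.
  Opposition Stay Credit: +203 days → 30 August 2038.
Expiry of referenced patent TU-951099:
  Base: filing + 19 years → 2 April 2034.
Terminal disclaimer: TU-85550 expires on the earlier of 30 August 2038 and 2 April 2034.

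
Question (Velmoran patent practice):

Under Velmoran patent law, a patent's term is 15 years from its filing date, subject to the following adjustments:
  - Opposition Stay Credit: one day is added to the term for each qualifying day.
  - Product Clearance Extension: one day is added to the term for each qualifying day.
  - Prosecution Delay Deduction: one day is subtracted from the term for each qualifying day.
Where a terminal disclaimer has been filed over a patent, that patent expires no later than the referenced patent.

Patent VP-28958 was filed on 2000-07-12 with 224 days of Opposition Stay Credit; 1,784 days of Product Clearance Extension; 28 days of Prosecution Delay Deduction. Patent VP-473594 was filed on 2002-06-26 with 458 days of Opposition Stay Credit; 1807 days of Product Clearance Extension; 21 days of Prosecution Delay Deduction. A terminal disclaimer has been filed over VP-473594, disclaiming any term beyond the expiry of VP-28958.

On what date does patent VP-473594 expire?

December 12, 2020

Natural term of VP-473594:
  Base: filing + 15 years → 26 June 2017.
  Opposition Stay Credit: +458 days → 27 September 2018.
  Product Clearance Extension: +1807 days → 8 September 2023.
  Prosecution Delay Deduction: −21 days → 18 August 2023.
Expiry of referenced patent VP-28958:
  Base: filing + 15 years → 12 July 2015.
  Opposition Stay Credit: +224 days → 21 February 2016.
  Product Clearance Extension: +1784 days → 9 January 2021.
  Prosecution Delay Deduction: −28 days → 12 December 2020.
Terminal disclaimer: VP-473594 expires on the earlier of 18 August 2023 and 12 December 2020.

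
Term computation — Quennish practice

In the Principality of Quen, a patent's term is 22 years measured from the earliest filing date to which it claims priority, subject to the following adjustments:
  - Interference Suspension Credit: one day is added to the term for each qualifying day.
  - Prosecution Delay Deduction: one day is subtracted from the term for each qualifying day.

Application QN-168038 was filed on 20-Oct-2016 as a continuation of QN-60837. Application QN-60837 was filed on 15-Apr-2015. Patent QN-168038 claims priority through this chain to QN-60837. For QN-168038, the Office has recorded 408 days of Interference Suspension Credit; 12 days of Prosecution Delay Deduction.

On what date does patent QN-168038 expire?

Earliest priority filing: 15 April 2015.
Base term: 15 April 2015 + 22 years → 15 April 2037.
Interference Suspension Credit: +408 days → 28 May 2038.
Prosecution Delay Deduction: −12 days → 16 May 2038.

2038-05-16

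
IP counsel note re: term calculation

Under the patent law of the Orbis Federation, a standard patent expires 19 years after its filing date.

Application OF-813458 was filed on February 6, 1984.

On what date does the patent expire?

Filing date + 19 years → 6 February 2003.

February 6, 2003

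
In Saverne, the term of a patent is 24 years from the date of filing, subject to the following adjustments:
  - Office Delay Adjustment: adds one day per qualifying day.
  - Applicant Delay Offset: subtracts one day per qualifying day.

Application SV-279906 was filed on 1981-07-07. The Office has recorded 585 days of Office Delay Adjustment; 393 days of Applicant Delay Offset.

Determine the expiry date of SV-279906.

Base term: filing date + 24 years → 7 July 2005.
Office Delay Adjustment: +585 days → 12 February 2007.
Applicant Delay Offset: −393 days → 15 January 2006.

2006-01-15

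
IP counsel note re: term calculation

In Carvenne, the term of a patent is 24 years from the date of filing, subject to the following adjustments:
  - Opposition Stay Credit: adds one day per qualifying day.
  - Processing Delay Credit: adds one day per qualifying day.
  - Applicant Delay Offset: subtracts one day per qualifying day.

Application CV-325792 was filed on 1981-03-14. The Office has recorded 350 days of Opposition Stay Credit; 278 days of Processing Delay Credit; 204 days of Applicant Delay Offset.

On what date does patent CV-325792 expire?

Base term: filing date + 24 years → 14 March 2005.
Opposition Stay Credit: +350 days → 27 February 2006.
Processing Delay Credit: +278 days → 2 December 2006.
Applicant Delay Offset: −204 days → 12 May 2006.

2006-05-12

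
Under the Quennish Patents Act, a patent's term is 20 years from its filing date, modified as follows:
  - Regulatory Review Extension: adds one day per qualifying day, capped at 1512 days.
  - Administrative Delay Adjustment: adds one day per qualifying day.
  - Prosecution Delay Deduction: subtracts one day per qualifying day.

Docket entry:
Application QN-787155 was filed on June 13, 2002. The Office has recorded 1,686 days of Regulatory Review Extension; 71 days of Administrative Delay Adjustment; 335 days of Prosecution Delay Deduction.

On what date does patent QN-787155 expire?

Base term: filing date + 20 years → 13 June 2022.
Regulatory Review Extension: 1686 days claimed exceeds the 1512-day cap, so +1512 days → 3 August 2026.
Administrative Delay Adjustment: +71 days → 13 October 2026.
Prosecution Delay Deduction: −335 days → 12 November 2025.

2025-11-12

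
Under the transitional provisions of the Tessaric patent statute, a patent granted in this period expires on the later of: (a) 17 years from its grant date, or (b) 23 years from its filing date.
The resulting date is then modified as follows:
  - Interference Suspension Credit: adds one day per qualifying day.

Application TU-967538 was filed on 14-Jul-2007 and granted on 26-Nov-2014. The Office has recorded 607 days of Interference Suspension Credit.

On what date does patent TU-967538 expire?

July 25, 2033

(a) grant + 17 years → 26 November 2031.
(b) filing + 23 years → 14 July 2030.
Later of the two: 26 November 2031.
Interference Suspension Credit: +607 days → 25 July 2033.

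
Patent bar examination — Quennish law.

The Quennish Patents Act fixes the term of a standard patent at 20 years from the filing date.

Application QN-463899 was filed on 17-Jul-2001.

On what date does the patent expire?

Filing date + 20 years → 17 July 2021.

July 17, 2021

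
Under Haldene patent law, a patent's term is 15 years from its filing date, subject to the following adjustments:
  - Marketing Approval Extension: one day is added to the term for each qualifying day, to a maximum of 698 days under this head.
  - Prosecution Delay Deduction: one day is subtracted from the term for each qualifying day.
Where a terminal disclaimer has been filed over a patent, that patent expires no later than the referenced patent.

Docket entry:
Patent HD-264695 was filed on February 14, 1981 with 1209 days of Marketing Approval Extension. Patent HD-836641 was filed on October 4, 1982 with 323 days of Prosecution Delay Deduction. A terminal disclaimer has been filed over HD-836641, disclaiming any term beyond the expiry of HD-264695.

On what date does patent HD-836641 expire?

Natural term of HD-836641:
  Base: filing + 15 years → 4 October 1997.
  Prosecution Delay Deduction: −323 days → 15 November 1996.
Expiry of referenced patent HD-264695:
  Base: filing + 15 years → 14 February 1996.
  Marketing Approval Extension: 1209 days claimed exceeds the 698-day cap, so +698 days → 12 January 1998.
Terminal disclaimer: HD-836641 expires on the earlier of 15 November 1996 and 12 January 1998.

1996-11-15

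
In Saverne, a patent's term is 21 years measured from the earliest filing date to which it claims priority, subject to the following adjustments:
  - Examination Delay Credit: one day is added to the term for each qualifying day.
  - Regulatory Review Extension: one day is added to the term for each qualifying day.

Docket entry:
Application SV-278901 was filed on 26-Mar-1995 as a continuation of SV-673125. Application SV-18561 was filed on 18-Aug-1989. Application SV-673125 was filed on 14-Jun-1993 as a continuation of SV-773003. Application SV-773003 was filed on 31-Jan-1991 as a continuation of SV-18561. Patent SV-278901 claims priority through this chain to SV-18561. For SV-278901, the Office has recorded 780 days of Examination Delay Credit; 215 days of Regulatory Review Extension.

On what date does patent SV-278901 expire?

Earliest priority filing: 18 August 1989.
Base term: 18 August 1989 + 21 years → 18 August 2010.
Examination Delay Credit: +780 days → 6 October 2012.
Regulatory Review Extension: +215 days → 9 May 2013.

May 9, 2013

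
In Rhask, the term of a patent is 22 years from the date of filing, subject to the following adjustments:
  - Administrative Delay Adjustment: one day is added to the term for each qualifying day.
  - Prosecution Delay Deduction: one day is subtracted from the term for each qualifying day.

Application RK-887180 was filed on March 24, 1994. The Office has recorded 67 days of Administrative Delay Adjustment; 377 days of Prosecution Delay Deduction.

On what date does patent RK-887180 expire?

Base term: filing date + 22 years → 24 March 2016.
Administrative Delay Adjustment: +67 days → 30 May 2016.
Prosecution Delay Deduction: −377 days → 19 May 2015.

2015-05-19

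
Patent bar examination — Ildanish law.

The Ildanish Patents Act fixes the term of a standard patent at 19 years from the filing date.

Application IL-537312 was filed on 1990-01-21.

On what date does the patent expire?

January 21, 2009

Filing date + 19 years → 21 January 2009.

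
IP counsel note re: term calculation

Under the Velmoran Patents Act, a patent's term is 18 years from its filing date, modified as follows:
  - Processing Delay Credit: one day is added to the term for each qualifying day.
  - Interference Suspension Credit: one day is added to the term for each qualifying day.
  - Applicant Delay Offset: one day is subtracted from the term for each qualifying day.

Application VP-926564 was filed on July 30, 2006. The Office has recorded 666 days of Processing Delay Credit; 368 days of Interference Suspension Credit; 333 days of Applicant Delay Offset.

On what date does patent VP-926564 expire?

Base term: filing date + 18 years → 30 July 2024.
Processing Delay Credit: +666 days → 27 May 2026.
Interference Suspension Credit: +368 days → 30 May 2027.
Applicant Delay Offset: −333 days → 1 July 2026.

July 1, 2026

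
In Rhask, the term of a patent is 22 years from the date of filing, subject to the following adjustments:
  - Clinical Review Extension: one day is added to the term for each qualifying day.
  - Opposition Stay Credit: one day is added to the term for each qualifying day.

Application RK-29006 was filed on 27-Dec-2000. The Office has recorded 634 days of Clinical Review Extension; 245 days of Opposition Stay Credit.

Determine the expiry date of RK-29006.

2025-05-24

Base term: filing date + 22 years → 27 December 2022.
Clinical Review Extension: +634 days → 21 September 2024.
Opposition Stay Credit: +245 days → 24 May 2025.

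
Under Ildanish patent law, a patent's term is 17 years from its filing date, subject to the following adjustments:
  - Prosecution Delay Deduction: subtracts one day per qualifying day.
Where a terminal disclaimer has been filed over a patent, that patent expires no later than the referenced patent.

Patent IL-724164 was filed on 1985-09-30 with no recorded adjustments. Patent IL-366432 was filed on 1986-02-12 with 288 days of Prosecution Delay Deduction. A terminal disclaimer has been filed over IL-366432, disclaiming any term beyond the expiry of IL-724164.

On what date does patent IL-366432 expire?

April 30, 2002

Natural term of IL-366432:
  Base: filing + 17 years → 12 February 2003.
  Prosecution Delay Deduction: −288 days → 30 April 2002.
Expiry of referenced patent IL-724164:
  Base: filing + 17 years → 30 September 2002.
Terminal disclaimer: IL-366432 expires on the earlier of 30 April 2002 and 30 September 2002.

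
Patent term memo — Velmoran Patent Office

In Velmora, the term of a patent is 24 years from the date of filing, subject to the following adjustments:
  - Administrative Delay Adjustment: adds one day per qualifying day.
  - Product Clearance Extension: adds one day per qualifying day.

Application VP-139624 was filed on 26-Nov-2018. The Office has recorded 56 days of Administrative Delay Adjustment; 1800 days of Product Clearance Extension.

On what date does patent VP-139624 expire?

Base term: filing date + 24 years → 26 November 2042.
Administrative Delay Adjustment: +56 days → 21 January 2043.
Product Clearance Extension: +1800 days → 26 December 2047.

December 26, 2047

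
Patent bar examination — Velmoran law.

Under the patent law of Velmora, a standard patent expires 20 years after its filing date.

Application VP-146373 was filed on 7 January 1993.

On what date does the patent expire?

Filing date + 20 years → 7 January 2013.

January 7, 2013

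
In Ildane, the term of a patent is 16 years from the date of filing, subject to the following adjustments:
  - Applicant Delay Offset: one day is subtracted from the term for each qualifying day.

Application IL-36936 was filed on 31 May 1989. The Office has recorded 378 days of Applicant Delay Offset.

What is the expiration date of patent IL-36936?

2004-05-18

Base term: filing date + 16 years → 31 May 2005.
Applicant Delay Offset: −378 days → 18 May 2004.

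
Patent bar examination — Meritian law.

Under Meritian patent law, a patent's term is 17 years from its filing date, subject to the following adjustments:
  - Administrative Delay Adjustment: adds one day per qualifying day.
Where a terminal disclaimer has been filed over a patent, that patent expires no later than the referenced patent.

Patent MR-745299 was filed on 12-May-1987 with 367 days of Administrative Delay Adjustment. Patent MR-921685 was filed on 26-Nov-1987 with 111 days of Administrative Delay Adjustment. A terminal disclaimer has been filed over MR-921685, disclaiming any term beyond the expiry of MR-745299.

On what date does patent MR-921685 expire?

2005-03-17

Natural term of MR-921685:
  Base: filing + 17 years → 26 November 2004.
  Administrative Delay Adjustment: +111 days → 17 March 2005.
Expiry of referenced patent MR-745299:
  Base: filing + 17 years → 12 May 2004.
  Administrative Delay Adjustment: +367 days → 14 May 2005.
Terminal disclaimer: MR-921685 expires on the earlier of 17 March 2005 and 14 May 2005.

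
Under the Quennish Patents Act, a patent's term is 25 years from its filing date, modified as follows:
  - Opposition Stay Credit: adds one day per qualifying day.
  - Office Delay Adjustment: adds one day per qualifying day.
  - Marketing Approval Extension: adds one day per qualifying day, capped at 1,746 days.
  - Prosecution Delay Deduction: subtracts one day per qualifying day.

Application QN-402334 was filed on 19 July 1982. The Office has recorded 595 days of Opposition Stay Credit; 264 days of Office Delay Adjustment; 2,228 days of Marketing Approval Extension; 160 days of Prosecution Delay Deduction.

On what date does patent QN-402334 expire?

Base term: filing date + 25 years → 19 July 2007.
Opposition Stay Credit: +595 days → 5 March 2009.
Office Delay Adjustment: +264 days → 24 November 2009.
Marketing Approval Extension: 2228 days claimed exceeds the 1746-day cap, so +1746 days → 5 September 2014.
Prosecution Delay Deduction: −160 days → 29 March 2014.

March 29, 2014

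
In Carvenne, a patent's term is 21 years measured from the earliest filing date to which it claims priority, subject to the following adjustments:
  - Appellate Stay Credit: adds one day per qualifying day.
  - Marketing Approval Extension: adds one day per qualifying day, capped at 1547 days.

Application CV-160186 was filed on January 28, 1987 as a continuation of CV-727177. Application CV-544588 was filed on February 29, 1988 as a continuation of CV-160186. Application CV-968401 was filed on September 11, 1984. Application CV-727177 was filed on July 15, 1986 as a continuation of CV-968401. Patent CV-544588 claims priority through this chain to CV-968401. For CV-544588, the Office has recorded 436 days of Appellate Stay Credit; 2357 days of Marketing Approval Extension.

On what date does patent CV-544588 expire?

2011-02-15

Earliest priority filing: 11 September 1984.
Base term: 11 September 1984 + 21 years → 11 September 2005.
Appellate Stay Credit: +436 days → 21 November 2006.
Marketing Approval Extension: 2357 days claimed exceeds the 1547-day cap, so +1547 days → 15 February 2011.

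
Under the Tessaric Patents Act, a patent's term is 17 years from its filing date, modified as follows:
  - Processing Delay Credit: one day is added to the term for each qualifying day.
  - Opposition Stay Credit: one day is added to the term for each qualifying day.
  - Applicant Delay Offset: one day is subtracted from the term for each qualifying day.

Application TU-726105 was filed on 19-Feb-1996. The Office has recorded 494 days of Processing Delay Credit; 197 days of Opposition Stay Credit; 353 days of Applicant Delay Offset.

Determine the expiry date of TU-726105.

2014-01-23

Base term: filing date + 17 years → 19 February 2013.
Processing Delay Credit: +494 days → 28 June 2014.
Opposition Stay Credit: +197 days → 11 January 2015.
Applicant Delay Offset: −353 days → 23 January 2014.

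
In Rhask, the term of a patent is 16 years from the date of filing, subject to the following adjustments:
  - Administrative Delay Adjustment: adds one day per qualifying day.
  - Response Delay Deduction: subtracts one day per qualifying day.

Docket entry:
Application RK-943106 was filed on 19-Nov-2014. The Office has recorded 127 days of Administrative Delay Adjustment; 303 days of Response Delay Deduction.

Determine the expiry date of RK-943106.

Base term: filing date + 16 years → 19 November 2030.
Administrative Delay Adjustment: +127 days → 26 March 2031.
Response Delay Deduction: −303 days → 27 May 2030.

2030-05-27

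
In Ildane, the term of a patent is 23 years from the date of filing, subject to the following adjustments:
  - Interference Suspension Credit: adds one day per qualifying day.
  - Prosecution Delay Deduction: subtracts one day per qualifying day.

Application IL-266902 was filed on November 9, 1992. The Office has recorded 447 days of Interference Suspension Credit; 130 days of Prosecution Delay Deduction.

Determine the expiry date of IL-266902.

September 21, 2016

Base term: filing date + 23 years → 9 November 2015.
Interference Suspension Credit: +447 days → 29 January 2017.
Prosecution Delay Deduction: −130 days → 21 September 2016.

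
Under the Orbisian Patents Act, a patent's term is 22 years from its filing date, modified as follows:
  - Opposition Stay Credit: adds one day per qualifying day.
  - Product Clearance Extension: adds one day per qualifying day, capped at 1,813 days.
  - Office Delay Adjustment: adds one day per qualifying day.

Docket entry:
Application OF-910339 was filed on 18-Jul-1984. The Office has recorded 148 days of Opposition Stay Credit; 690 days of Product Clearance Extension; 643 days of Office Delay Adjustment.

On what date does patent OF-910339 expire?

2010-08-07

Base term: filing date + 22 years → 18 July 2006.
Opposition Stay Credit: +148 days → 13 December 2006.
Product Clearance Extension: 690 days (within the 1813-day cap) → +690 days → 2 November 2008.
Office Delay Adjustment: +643 days → 7 August 2010.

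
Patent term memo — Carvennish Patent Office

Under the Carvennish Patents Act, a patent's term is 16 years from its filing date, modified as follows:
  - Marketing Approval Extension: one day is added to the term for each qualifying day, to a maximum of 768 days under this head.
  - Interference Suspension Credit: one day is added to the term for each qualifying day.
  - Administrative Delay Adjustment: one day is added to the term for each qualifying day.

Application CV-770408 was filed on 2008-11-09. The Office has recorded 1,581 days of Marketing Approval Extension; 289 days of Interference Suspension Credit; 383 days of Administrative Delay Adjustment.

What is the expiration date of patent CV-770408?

Base term: filing date + 16 years → 9 November 2024.
Marketing Approval Extension: 1581 days claimed exceeds the 768-day cap, so +768 days → 17 December 2026.
Interference Suspension Credit: +289 days → 2 October 2027.
Administrative Delay Adjustment: +383 days → 19 October 2028.

October 19, 2028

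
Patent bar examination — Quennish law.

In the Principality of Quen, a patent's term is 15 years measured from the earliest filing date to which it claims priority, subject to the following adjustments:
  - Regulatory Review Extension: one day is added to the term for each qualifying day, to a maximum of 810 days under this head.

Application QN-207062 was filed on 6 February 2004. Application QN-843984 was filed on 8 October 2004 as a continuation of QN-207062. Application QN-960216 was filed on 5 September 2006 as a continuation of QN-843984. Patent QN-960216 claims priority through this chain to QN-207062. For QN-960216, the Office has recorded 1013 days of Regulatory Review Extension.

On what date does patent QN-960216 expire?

2021-04-26

Earliest priority filing: 6 February 2004.
Base term: 6 February 2004 + 15 years → 6 February 2019.
Regulatory Review Extension: 1013 days claimed exceeds the 810-day cap, so +810 days → 26 April 2021.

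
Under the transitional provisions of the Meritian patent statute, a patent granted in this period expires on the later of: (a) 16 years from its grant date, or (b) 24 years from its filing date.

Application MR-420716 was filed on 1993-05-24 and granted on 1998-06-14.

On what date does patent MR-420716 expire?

2017-05-24

(a) grant + 16 years → 14 June 2014.
(b) filing + 24 years → 24 May 2017.
Later of the two: 24 May 2017.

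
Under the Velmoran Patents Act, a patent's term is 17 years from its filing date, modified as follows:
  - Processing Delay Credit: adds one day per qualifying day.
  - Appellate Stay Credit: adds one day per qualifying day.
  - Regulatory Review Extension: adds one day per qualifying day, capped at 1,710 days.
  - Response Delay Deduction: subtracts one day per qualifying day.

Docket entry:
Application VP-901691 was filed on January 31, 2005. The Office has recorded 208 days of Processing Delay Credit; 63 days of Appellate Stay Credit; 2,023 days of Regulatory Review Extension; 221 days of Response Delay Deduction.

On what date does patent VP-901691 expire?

Base term: filing date + 17 years → 31 January 2022.
Processing Delay Credit: +208 days → 27 August 2022.
Appellate Stay Credit: +63 days → 29 October 2022.
Regulatory Review Extension: 2023 days claimed exceeds the 1710-day cap, so +1710 days → 5 July 2027.
Response Delay Deduction: −221 days → 26 November 2026.

November 26, 2026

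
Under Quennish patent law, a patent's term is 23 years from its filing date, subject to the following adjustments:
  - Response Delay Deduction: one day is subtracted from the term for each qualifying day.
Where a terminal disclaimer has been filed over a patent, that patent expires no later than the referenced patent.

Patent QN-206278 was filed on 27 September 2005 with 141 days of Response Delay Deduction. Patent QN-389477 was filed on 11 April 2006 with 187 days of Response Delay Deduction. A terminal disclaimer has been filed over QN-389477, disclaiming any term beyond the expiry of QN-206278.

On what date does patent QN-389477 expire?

Natural term of QN-389477:
  Base: filing + 23 years → 11 April 2029.
  Response Delay Deduction: −187 days → 6 October 2028.
Expiry of referenced patent QN-206278:
  Base: filing + 23 years → 27 September 2028.
  Response Delay Deduction: −141 days → 9 May 2028.
Terminal disclaimer: QN-389477 expires on the earlier of 6 October 2028 and 9 May 2028.

2028-05-09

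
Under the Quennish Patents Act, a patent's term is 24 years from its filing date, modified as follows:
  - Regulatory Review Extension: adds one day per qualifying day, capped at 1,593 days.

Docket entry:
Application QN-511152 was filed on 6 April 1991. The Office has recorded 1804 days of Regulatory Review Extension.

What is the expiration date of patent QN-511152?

Base term: filing date + 24 years → 6 April 2015.
Regulatory Review Extension: 1804 days claimed exceeds the 1593-day cap, so +1593 days → 16 August 2019.

August 16, 2019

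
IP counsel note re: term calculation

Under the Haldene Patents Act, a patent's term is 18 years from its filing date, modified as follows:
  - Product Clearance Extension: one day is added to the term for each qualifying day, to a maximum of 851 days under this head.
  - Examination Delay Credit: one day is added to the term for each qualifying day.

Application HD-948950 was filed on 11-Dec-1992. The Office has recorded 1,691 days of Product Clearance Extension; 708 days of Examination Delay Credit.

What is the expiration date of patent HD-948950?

Base term: filing date + 18 years → 11 December 2010.
Product Clearance Extension: 1691 days claimed exceeds the 851-day cap, so +851 days → 10 April 2013.
Examination Delay Credit: +708 days → 19 March 2015.

2015-03-19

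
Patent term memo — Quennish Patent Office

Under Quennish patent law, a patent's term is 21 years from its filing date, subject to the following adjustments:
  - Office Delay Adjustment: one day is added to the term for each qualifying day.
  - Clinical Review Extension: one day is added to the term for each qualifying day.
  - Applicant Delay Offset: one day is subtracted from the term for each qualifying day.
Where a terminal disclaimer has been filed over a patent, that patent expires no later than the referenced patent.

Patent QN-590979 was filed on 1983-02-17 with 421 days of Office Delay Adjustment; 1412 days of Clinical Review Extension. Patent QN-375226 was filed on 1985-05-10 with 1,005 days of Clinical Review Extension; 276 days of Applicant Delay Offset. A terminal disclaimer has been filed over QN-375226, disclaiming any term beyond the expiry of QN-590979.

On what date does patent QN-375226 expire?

Natural term of QN-375226:
  Base: filing + 21 years → 10 May 2006.
  Clinical Review Extension: +1005 days → 8 February 2009.
  Applicant Delay Offset: −276 days → 8 May 2008.
Expiry of referenced patent QN-590979:
  Base: filing + 21 years → 17 February 2004.
  Office Delay Adjustment: +421 days → 13 April 2005.
  Clinical Review Extension: +1412 days → 23 February 2009.
Terminal disclaimer: QN-375226 expires on the earlier of 8 May 2008 and 23 February 2009.

2008-05-08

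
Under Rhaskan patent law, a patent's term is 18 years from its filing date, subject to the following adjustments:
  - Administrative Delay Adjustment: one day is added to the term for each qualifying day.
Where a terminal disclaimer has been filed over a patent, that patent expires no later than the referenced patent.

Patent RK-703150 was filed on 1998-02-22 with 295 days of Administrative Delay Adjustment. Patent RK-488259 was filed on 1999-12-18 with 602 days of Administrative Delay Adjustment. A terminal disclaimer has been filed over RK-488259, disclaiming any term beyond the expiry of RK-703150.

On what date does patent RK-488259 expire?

Natural term of RK-488259:
  Base: filing + 18 years → 18 December 2017.
  Administrative Delay Adjustment: +602 days → 12 August 2019.
Expiry of referenced patent RK-703150:
  Base: filing + 18 years → 22 February 2016.
  Administrative Delay Adjustment: +295 days → 13 December 2016.
Terminal disclaimer: RK-488259 expires on the earlier of 12 August 2019 and 13 December 2016.

2016-12-13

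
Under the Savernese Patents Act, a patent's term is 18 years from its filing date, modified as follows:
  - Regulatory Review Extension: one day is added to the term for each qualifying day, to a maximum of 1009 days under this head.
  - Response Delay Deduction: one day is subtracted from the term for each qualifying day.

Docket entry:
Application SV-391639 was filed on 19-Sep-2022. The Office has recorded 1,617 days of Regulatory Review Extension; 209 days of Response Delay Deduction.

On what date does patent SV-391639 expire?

Base term: filing date + 18 years → 19 September 2040.
Regulatory Review Extension: 1617 days claimed exceeds the 1009-day cap, so +1009 days → 25 June 2043.
Response Delay Deduction: −209 days → 28 November 2042.

November 28, 2042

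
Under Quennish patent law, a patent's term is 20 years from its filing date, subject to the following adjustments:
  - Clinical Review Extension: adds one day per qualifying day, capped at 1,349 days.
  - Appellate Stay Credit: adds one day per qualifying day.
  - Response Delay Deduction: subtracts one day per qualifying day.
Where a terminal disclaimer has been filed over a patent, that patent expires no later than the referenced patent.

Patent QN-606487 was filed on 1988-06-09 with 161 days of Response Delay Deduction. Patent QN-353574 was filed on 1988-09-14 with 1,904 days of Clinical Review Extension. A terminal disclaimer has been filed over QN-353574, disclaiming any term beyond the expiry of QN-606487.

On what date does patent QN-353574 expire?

Natural term of QN-353574:
  Base: filing + 20 years → 14 September 2008.
  Clinical Review Extension: 1904 days claimed exceeds the 1349-day cap, so +1349 days → 25 May 2012.
Expiry of referenced patent QN-606487:
  Base: filing + 20 years → 9 June 2008.
  Response Delay Deduction: −161 days → 31 December 2007.
Terminal disclaimer: QN-353574 expires on the earlier of 25 May 2012 and 31 December 2007.

2007-12-31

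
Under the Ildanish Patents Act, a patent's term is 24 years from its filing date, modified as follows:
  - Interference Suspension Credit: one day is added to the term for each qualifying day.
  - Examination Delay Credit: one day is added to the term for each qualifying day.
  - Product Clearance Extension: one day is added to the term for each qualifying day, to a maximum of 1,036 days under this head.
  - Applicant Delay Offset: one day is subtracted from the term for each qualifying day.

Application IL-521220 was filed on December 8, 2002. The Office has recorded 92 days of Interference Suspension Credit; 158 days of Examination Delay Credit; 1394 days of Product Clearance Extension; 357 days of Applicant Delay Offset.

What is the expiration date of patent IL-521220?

2029-06-24

Base term: filing date + 24 years → 8 December 2026.
Interference Suspension Credit: +92 days → 10 March 2027.
Examination Delay Credit: +158 days → 15 August 2027.
Product Clearance Extension: 1394 days claimed exceeds the 1036-day cap, so +1036 days → 16 June 2030.
Applicant Delay Offset: −357 days → 24 June 2029.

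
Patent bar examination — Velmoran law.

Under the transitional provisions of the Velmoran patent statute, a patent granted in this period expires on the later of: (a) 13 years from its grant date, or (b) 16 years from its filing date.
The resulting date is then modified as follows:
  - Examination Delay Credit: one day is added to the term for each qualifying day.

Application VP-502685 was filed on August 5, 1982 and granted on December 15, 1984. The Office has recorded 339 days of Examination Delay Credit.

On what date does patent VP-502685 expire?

July 10, 1999

(a) grant + 13 years → 15 December 1997.
(b) filing + 16 years → 5 August 1998.
Later of the two: 5 August 1998.
Examination Delay Credit: +339 days → 10 July 1999.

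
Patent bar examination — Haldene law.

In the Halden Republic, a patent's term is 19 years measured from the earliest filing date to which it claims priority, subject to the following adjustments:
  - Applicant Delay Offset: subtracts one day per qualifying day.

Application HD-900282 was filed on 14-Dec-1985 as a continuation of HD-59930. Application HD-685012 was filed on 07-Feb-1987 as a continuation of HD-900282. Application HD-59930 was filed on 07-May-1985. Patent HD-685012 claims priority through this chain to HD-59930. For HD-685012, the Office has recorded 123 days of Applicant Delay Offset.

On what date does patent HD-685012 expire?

January 5, 2004

Earliest priority filing: 7 May 1985.
Base term: 7 May 1985 + 19 years → 7 May 2004.
Applicant Delay Offset: −123 days → 5 January 2004.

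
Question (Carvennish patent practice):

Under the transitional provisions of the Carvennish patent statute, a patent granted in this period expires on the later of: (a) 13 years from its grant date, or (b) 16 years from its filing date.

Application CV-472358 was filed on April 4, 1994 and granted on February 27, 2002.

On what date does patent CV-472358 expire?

February 27, 2015

(a) grant + 13 years → 27 February 2015.
(b) filing + 16 years → 4 April 2010.
Later of the two: 27 February 2015.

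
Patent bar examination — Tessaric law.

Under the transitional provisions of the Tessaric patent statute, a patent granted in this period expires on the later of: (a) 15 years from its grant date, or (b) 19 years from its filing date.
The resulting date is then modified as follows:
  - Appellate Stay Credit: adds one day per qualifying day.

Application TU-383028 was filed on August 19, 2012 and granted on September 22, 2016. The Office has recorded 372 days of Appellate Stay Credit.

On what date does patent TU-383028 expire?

September 28, 2032

(a) grant + 15 years → 22 September 2031.
(b) filing + 19 years → 19 August 2031.
Later of the two: 22 September 2031.
Appellate Stay Credit: +372 days → 28 September 2032.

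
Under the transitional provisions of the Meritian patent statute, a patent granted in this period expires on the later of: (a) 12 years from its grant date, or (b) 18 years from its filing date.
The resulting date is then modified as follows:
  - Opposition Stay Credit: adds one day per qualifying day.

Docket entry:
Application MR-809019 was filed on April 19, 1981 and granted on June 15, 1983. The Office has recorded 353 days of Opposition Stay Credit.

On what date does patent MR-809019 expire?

(a) grant + 12 years → 15 June 1995.
(b) filing + 18 years → 19 April 1999.
Later of the two: 19 April 1999.
Opposition Stay Credit: +353 days → 6 April 2000.

2000-04-06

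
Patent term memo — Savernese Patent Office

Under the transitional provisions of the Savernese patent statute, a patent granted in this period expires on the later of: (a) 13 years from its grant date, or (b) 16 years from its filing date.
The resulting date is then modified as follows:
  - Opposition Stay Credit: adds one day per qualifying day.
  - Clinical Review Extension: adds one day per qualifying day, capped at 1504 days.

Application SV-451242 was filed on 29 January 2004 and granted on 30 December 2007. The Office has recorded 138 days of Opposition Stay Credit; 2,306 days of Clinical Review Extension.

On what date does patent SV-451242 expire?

(a) grant + 13 years → 30 December 2020.
(b) filing + 16 years → 29 January 2020.
Later of the two: 30 December 2020.
Opposition Stay Credit: +138 days → 17 May 2021.
Clinical Review Extension: 2306 days claimed exceeds the 1504-day cap, so +1504 days → 29 June 2025.

June 29, 2025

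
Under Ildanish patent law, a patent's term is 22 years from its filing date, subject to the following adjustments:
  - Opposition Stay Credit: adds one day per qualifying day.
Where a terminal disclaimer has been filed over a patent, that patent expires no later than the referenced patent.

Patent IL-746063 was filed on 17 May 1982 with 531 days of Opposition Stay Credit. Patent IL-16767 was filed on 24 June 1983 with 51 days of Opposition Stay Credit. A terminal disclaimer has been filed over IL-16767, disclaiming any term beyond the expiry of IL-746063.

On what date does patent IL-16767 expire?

2005-08-14

Natural term of IL-16767:
  Base: filing + 22 years → 24 June 2005.
  Opposition Stay Credit: +51 days → 14 August 2005.
Expiry of referenced patent IL-746063:
  Base: filing + 22 years → 17 May 2004.
  Opposition Stay Credit: +531 days → 30 October 2005.
Terminal disclaimer: IL-16767 expires on the earlier of 14 August 2005 and 30 October 2005.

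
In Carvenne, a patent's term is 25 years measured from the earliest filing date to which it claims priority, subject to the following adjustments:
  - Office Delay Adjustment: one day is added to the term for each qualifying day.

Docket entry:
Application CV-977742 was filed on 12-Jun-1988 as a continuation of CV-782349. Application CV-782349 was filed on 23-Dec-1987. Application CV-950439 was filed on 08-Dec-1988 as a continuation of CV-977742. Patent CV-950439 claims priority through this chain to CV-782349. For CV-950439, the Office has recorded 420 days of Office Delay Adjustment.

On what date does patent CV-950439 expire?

Earliest priority filing: 23 December 1987.
Base term: 23 December 1987 + 25 years → 23 December 2012.
Office Delay Adjustment: +420 days → 16 February 2014.

2014-02-16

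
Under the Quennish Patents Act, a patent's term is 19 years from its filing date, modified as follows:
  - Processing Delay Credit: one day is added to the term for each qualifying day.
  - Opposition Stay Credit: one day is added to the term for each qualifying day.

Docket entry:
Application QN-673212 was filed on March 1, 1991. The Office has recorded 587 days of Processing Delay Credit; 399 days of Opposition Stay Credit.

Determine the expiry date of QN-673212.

Base term: filing date + 19 years → 1 March 2010.
Processing Delay Credit: +587 days → 9 October 2011.
Opposition Stay Credit: +399 days → 11 November 2012.

2012-11-11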